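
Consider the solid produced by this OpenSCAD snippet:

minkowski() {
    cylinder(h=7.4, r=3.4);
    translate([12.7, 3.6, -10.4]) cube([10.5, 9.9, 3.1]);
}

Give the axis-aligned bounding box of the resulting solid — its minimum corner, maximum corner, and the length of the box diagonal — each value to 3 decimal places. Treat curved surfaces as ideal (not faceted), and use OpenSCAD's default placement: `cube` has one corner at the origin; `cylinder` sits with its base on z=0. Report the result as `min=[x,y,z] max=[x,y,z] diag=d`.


min=[9.300,0.200,-10.400] max=[26.600,16.900,0.100] diag=26.238

A = translate([12.7, 3.6, -10.4]) cube([10.5, 9.9, 3.1]) → bbox [12.7,3.6,-10.4] .. [23.2,13.5,-7.3]
B = cylinder(h=7.4, r=3.4) → bbox [-3.4,-3.4,0] .. [3.4,3.4,7.4]
lo = A.lo+B.lo = [12.7-3.4, 3.6-3.4, -10.4+0] = [9.300,0.200,-10.400]
hi = A.hi+B.hi = [23.2+3.4, 13.5+3.4, -7.3+7.4] = [26.600,16.900,0.100]
diag = √(17.3²+16.7²+10.5²) = √688.43 = 26.238


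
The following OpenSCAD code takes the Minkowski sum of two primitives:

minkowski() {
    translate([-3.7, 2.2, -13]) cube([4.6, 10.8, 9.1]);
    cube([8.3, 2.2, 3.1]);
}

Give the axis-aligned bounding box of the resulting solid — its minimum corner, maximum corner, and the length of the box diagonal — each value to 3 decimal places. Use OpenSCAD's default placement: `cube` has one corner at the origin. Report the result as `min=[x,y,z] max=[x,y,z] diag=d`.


min=[-3.700,2.200,-13.000] max=[9.200,15.200,-0.800] diag=22.006

A = translate([-3.7, 2.2, -13]) cube([4.6, 10.8, 9.1]) → bbox [-3.7,2.2,-13] .. [0.9,13,-3.9]
B = cube([8.3, 2.2, 3.1]) → bbox [0,0,0] .. [8.3,2.2,3.1]
lo = A.lo+B.lo = [-3.7+0, 2.2+0, -13+0] = [-3.700,2.200,-13.000]
hi = A.hi+B.hi = [0.9+8.3, 13+2.2, -3.9+3.1] = [9.200,15.200,-0.800]
diag = √(12.9²+13²+12.2²) = √484.25 = 22.006


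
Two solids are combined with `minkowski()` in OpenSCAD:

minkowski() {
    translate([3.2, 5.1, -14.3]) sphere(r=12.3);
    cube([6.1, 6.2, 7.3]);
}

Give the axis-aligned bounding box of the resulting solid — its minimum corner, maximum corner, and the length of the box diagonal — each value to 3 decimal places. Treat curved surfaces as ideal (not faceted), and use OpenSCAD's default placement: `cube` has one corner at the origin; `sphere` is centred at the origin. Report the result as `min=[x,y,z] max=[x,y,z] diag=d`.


min=[-9.100,-7.200,-26.600] max=[21.600,23.600,5.300] diag=53.933

A = translate([3.2, 5.1, -14.3]) sphere(r=12.3) → bbox [-9.1,-7.2,-26.6] .. [15.5,17.4,-2]
B = cube([6.1, 6.2, 7.3]) → bbox [0,0,0] .. [6.1,6.2,7.3]
lo = A.lo+B.lo = [-9.1+0, -7.2+0, -26.6+0] = [-9.100,-7.200,-26.600]
hi = A.hi+B.hi = [15.5+6.1, 17.4+6.2, -2+7.3] = [21.600,23.600,5.300]
diag = √(30.7²+30.8²+31.9²) = √2908.74 = 53.933


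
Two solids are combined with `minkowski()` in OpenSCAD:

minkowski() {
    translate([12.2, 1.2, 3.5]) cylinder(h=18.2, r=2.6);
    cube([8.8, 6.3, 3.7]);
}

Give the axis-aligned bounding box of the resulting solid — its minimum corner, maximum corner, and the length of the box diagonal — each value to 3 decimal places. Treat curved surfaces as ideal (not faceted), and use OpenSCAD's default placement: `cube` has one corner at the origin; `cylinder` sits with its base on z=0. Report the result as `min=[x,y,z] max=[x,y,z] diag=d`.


A = translate([12.2, 1.2, 3.5]) cylinder(h=18.2, r=2.6) → bbox [9.6,-1.4,3.5] .. [14.8,3.8,21.7]
B = cube([8.8, 6.3, 3.7]) → bbox [0,0,0] .. [8.8,6.3,3.7]
lo = A.lo+B.lo = [9.6+0, -1.4+0, 3.5+0] = [9.600,-1.400,3.500]
hi = A.hi+B.hi = [14.8+8.8, 3.8+6.3, 21.7+3.7] = [23.600,10.100,25.400]
diag = √(14²+11.5²+21.9²) = √807.86 = 28.423

min=[9.600,-1.400,3.500] max=[23.600,10.100,25.400] diag=28.423


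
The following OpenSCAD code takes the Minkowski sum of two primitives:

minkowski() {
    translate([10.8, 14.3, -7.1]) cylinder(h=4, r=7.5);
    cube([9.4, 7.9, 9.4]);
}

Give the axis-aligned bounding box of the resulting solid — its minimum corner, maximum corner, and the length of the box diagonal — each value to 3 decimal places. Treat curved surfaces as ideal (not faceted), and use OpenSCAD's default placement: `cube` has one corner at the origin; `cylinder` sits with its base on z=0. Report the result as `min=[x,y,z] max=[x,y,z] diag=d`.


min=[3.300,6.800,-7.100] max=[27.700,29.700,6.300] diag=36.046

A = translate([10.8, 14.3, -7.1]) cylinder(h=4, r=7.5) → bbox [3.3,6.8,-7.1] .. [18.3,21.8,-3.1]
B = cube([9.4, 7.9, 9.4]) → bbox [0,0,0] .. [9.4,7.9,9.4]
lo = A.lo+B.lo = [3.3+0, 6.8+0, -7.1+0] = [3.300,6.800,-7.100]
hi = A.hi+B.hi = [18.3+9.4, 21.8+7.9, -3.1+9.4] = [27.700,29.700,6.300]
diag = √(24.4²+22.9²+13.4²) = √1299.33 = 36.046


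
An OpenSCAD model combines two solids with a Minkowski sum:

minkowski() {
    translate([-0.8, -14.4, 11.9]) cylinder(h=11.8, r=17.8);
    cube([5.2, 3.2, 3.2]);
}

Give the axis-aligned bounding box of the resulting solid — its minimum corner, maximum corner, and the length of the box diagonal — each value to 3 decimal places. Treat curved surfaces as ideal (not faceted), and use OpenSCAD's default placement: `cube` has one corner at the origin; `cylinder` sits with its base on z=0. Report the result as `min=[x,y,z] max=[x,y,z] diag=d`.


min=[-18.600,-32.200,11.900] max=[22.200,6.600,26.900] diag=58.267

A = translate([-0.8, -14.4, 11.9]) cylinder(h=11.8, r=17.8) → bbox [-18.6,-32.2,11.9] .. [17,3.4,23.7]
B = cube([5.2, 3.2, 3.2]) → bbox [0,0,0] .. [5.2,3.2,3.2]
lo = A.lo+B.lo = [-18.6+0, -32.2+0, 11.9+0] = [-18.600,-32.200,11.900]
hi = A.hi+B.hi = [17+5.2, 3.4+3.2, 23.7+3.2] = [22.200,6.600,26.900]
diag = √(40.8²+38.8²+15²) = √3395.08 = 58.267


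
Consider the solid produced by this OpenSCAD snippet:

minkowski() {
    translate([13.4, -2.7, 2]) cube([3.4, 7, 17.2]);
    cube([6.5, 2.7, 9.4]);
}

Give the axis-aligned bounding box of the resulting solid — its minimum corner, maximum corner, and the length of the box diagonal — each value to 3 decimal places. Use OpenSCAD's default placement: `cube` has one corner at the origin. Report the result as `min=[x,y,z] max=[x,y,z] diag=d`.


A = translate([13.4, -2.7, 2]) cube([3.4, 7, 17.2]) → bbox [13.4,-2.7,2] .. [16.8,4.3,19.2]
B = cube([6.5, 2.7, 9.4]) → bbox [0,0,0] .. [6.5,2.7,9.4]
lo = A.lo+B.lo = [13.4+0, -2.7+0, 2+0] = [13.400,-2.700,2.000]
hi = A.hi+B.hi = [16.8+6.5, 4.3+2.7, 19.2+9.4] = [23.300,7.000,28.600]
diag = √(9.9²+9.7²+26.6²) = √899.66 = 29.994

min=[13.400,-2.700,2.000] max=[23.300,7.000,28.600] diag=29.994


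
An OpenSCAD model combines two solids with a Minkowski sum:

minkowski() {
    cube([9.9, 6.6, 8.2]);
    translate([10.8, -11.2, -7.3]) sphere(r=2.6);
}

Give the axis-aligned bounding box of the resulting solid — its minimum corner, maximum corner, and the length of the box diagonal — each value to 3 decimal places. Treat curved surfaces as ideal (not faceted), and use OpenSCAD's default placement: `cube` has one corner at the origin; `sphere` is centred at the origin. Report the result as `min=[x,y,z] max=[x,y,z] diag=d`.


min=[8.200,-13.800,-9.900] max=[23.300,-2.000,3.500] diag=23.384

A = translate([10.8, -11.2, -7.3]) sphere(r=2.6) → bbox [8.2,-13.8,-9.9] .. [13.4,-8.6,-4.7]
B = cube([9.9, 6.6, 8.2]) → bbox [0,0,0] .. [9.9,6.6,8.2]
lo = A.lo+B.lo = [8.2+0, -13.8+0, -9.9+0] = [8.200,-13.800,-9.900]
hi = A.hi+B.hi = [13.4+9.9, -8.6+6.6, -4.7+8.2] = [23.300,-2.000,3.500]
diag = √(15.1²+11.8²+13.4²) = √546.81 = 23.384


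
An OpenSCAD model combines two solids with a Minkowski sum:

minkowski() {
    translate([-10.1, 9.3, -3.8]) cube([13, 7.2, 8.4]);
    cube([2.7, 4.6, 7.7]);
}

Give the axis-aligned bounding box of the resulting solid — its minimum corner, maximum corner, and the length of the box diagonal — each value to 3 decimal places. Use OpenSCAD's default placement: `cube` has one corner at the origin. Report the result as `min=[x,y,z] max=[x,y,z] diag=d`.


min=[-10.100,9.300,-3.800] max=[5.600,21.100,12.300] diag=25.396

A = translate([-10.1, 9.3, -3.8]) cube([13, 7.2, 8.4]) → bbox [-10.1,9.3,-3.8] .. [2.9,16.5,4.6]
B = cube([2.7, 4.6, 7.7]) → bbox [0,0,0] .. [2.7,4.6,7.7]
lo = A.lo+B.lo = [-10.1+0, 9.3+0, -3.8+0] = [-10.100,9.300,-3.800]
hi = A.hi+B.hi = [2.9+2.7, 16.5+4.6, 4.6+7.7] = [5.600,21.100,12.300]
diag = √(15.7²+11.8²+16.1²) = √644.94 = 25.396


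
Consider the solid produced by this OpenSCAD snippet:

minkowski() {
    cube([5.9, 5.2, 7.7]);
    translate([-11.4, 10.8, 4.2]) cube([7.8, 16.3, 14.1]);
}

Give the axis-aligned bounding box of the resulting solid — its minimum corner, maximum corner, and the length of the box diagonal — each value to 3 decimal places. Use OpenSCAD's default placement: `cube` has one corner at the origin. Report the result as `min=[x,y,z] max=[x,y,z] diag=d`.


A = translate([-11.4, 10.8, 4.2]) cube([7.8, 16.3, 14.1]) → bbox [-11.4,10.8,4.2] .. [-3.6,27.1,18.3]
B = cube([5.9, 5.2, 7.7]) → bbox [0,0,0] .. [5.9,5.2,7.7]
lo = A.lo+B.lo = [-11.4+0, 10.8+0, 4.2+0] = [-11.400,10.800,4.200]
hi = A.hi+B.hi = [-3.6+5.9, 27.1+5.2, 18.3+7.7] = [2.300,32.300,26.000]
diag = √(13.7²+21.5²+21.8²) = √1125.18 = 33.544

min=[-11.400,10.800,4.200] max=[2.300,32.300,26.000] diag=33.544


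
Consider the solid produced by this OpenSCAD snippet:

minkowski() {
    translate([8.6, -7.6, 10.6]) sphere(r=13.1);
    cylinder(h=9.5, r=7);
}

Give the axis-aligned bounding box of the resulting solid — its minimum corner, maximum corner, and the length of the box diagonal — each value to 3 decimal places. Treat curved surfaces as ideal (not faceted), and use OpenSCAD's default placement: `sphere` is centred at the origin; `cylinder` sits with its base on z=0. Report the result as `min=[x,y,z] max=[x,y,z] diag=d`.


A = translate([8.6, -7.6, 10.6]) sphere(r=13.1) → bbox [-4.5,-20.7,-2.5] .. [21.7,5.5,23.7]
B = cylinder(h=9.5, r=7) → bbox [-7,-7,0] .. [7,7,9.5]
lo = A.lo+B.lo = [-4.5-7, -20.7-7, -2.5+0] = [-11.500,-27.700,-2.500]
hi = A.hi+B.hi = [21.7+7, 5.5+7, 23.7+9.5] = [28.700,12.500,33.200]
diag = √(40.2²+40.2²+35.7²) = √4506.57 = 67.131

min=[-11.500,-27.700,-2.500] max=[28.700,12.500,33.200] diag=67.131


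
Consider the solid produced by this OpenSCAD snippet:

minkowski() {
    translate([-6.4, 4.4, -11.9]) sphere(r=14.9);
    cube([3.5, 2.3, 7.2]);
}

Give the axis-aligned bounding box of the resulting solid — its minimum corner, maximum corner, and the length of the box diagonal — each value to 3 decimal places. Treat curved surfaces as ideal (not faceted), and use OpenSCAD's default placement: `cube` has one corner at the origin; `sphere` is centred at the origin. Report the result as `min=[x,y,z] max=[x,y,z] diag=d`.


min=[-21.300,-10.500,-26.800] max=[12.000,21.600,10.200] diag=59.231

A = translate([-6.4, 4.4, -11.9]) sphere(r=14.9) → bbox [-21.3,-10.5,-26.8] .. [8.5,19.3,3]
B = cube([3.5, 2.3, 7.2]) → bbox [0,0,0] .. [3.5,2.3,7.2]
lo = A.lo+B.lo = [-21.3+0, -10.5+0, -26.8+0] = [-21.300,-10.500,-26.800]
hi = A.hi+B.hi = [8.5+3.5, 19.3+2.3, 3+7.2] = [12.000,21.600,10.200]
diag = √(33.3²+32.1²+37²) = √3508.3 = 59.231


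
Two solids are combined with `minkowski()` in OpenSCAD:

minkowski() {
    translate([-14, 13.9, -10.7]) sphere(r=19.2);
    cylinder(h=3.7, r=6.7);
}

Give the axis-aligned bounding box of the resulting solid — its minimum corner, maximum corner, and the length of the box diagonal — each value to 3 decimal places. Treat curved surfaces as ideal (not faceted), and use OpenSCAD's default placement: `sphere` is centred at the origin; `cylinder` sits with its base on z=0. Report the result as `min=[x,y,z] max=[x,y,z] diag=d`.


A = translate([-14, 13.9, -10.7]) sphere(r=19.2) → bbox [-33.2,-5.3,-29.9] .. [5.2,33.1,8.5]
B = cylinder(h=3.7, r=6.7) → bbox [-6.7,-6.7,0] .. [6.7,6.7,3.7]
lo = A.lo+B.lo = [-33.2-6.7, -5.3-6.7, -29.9+0] = [-39.900,-12.000,-29.900]
hi = A.hi+B.hi = [5.2+6.7, 33.1+6.7, 8.5+3.7] = [11.900,39.800,12.200]
diag = √(51.8²+51.8²+42.1²) = √7138.89 = 84.492

min=[-39.900,-12.000,-29.900] max=[11.900,39.800,12.200] diag=84.492


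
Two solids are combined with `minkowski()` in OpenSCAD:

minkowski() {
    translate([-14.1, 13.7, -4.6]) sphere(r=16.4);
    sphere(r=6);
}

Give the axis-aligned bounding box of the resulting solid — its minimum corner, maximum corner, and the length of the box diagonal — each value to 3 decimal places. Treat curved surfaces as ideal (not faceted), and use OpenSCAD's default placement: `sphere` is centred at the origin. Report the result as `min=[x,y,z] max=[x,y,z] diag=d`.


min=[-36.500,-8.700,-27.000] max=[8.300,36.100,17.800] diag=77.596

A = translate([-14.1, 13.7, -4.6]) sphere(r=16.4) → bbox [-30.5,-2.7,-21] .. [2.3,30.1,11.8]
B = sphere(r=6) → bbox [-6,-6,-6] .. [6,6,6]
lo = A.lo+B.lo = [-30.5-6, -2.7-6, -21-6] = [-36.500,-8.700,-27.000]
hi = A.hi+B.hi = [2.3+6, 30.1+6, 11.8+6] = [8.300,36.100,17.800]
diag = √(44.8²+44.8²+44.8²) = √6021.12 = 77.596


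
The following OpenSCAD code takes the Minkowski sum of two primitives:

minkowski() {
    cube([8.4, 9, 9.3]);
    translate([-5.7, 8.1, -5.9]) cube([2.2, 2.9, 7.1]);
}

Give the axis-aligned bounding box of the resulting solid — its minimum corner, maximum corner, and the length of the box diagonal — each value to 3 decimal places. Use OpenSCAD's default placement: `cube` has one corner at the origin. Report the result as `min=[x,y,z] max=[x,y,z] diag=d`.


A = translate([-5.7, 8.1, -5.9]) cube([2.2, 2.9, 7.1]) → bbox [-5.7,8.1,-5.9] .. [-3.5,11,1.2]
B = cube([8.4, 9, 9.3]) → bbox [0,0,0] .. [8.4,9,9.3]
lo = A.lo+B.lo = [-5.7+0, 8.1+0, -5.9+0] = [-5.700,8.100,-5.900]
hi = A.hi+B.hi = [-3.5+8.4, 11+9, 1.2+9.3] = [4.900,20.000,10.500]
diag = √(10.6²+11.9²+16.4²) = √522.93 = 22.868

min=[-5.700,8.100,-5.900] max=[4.900,20.000,10.500] diag=22.868


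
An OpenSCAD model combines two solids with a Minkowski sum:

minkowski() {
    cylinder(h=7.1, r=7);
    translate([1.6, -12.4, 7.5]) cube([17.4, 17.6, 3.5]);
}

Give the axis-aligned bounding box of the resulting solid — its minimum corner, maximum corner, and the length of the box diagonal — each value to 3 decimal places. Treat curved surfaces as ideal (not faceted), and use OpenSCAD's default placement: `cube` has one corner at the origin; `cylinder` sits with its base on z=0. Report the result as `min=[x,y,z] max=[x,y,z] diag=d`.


A = translate([1.6, -12.4, 7.5]) cube([17.4, 17.6, 3.5]) → bbox [1.6,-12.4,7.5] .. [19,5.2,11]
B = cylinder(h=7.1, r=7) → bbox [-7,-7,0] .. [7,7,7.1]
lo = A.lo+B.lo = [1.6-7, -12.4-7, 7.5+0] = [-5.400,-19.400,7.500]
hi = A.hi+B.hi = [19+7, 5.2+7, 11+7.1] = [26.000,12.200,18.100]
diag = √(31.4²+31.6²+10.6²) = √2096.88 = 45.792

min=[-5.400,-19.400,7.500] max=[26.000,12.200,18.100] diag=45.792


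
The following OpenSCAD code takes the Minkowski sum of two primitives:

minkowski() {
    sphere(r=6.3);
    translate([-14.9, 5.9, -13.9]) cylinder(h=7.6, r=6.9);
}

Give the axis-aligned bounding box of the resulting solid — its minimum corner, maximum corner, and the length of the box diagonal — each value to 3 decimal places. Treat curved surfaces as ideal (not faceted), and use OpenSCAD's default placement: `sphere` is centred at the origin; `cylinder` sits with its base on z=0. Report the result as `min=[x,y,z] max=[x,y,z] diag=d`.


A = translate([-14.9, 5.9, -13.9]) cylinder(h=7.6, r=6.9) → bbox [-21.8,-1,-13.9] .. [-8,12.8,-6.3]
B = sphere(r=6.3) → bbox [-6.3,-6.3,-6.3] .. [6.3,6.3,6.3]
lo = A.lo+B.lo = [-21.8-6.3, -1-6.3, -13.9-6.3] = [-28.100,-7.300,-20.200]
hi = A.hi+B.hi = [-8+6.3, 12.8+6.3, -6.3+6.3] = [-1.700,19.100,0.000]
diag = √(26.4²+26.4²+20.2²) = √1801.96 = 42.449

min=[-28.100,-7.300,-20.200] max=[-1.700,19.100,0.000] diag=42.449


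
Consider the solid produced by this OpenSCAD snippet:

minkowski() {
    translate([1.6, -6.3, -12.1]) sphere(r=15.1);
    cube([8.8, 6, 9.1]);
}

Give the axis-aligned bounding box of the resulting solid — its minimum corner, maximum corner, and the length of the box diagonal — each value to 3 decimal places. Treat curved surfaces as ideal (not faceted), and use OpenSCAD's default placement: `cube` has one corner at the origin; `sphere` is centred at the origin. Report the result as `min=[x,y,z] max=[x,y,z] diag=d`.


min=[-13.500,-21.400,-27.200] max=[25.500,14.800,12.100] diag=66.151

A = translate([1.6, -6.3, -12.1]) sphere(r=15.1) → bbox [-13.5,-21.4,-27.2] .. [16.7,8.8,3]
B = cube([8.8, 6, 9.1]) → bbox [0,0,0] .. [8.8,6,9.1]
lo = A.lo+B.lo = [-13.5+0, -21.4+0, -27.2+0] = [-13.500,-21.400,-27.200]
hi = A.hi+B.hi = [16.7+8.8, 8.8+6, 3+9.1] = [25.500,14.800,12.100]
diag = √(39²+36.2²+39.3²) = √4375.93 = 66.151


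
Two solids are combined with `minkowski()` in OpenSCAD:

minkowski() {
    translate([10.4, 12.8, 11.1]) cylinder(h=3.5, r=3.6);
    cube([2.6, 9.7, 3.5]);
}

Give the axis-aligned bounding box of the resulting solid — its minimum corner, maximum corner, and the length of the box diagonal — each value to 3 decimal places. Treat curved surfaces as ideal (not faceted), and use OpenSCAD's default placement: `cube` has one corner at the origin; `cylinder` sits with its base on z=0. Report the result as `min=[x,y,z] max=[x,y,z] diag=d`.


min=[6.800,9.200,11.100] max=[16.600,26.100,18.100] diag=20.752

A = translate([10.4, 12.8, 11.1]) cylinder(h=3.5, r=3.6) → bbox [6.8,9.2,11.1] .. [14,16.4,14.6]
B = cube([2.6, 9.7, 3.5]) → bbox [0,0,0] .. [2.6,9.7,3.5]
lo = A.lo+B.lo = [6.8+0, 9.2+0, 11.1+0] = [6.800,9.200,11.100]
hi = A.hi+B.hi = [14+2.6, 16.4+9.7, 14.6+3.5] = [16.600,26.100,18.100]
diag = √(9.8²+16.9²+7²) = √430.65 = 20.752


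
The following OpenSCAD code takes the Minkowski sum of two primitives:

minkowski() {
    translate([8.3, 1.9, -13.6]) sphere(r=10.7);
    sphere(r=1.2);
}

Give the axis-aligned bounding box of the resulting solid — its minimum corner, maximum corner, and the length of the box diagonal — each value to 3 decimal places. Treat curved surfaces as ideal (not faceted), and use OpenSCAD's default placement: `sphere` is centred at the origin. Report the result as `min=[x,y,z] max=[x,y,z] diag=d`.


min=[-3.600,-10.000,-25.500] max=[20.200,13.800,-1.700] diag=41.223

A = translate([8.3, 1.9, -13.6]) sphere(r=10.7) → bbox [-2.4,-8.8,-24.3] .. [19,12.6,-2.9]
B = sphere(r=1.2) → bbox [-1.2,-1.2,-1.2] .. [1.2,1.2,1.2]
lo = A.lo+B.lo = [-2.4-1.2, -8.8-1.2, -24.3-1.2] = [-3.600,-10.000,-25.500]
hi = A.hi+B.hi = [19+1.2, 12.6+1.2, -2.9+1.2] = [20.200,13.800,-1.700]
diag = √(23.8²+23.8²+23.8²) = √1699.32 = 41.223


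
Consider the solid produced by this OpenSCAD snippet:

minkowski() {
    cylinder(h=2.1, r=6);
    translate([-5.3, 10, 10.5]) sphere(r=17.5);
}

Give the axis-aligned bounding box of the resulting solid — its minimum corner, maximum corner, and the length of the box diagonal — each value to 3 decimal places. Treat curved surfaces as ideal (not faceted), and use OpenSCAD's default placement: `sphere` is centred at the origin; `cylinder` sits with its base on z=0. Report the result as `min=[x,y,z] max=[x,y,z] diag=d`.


A = translate([-5.3, 10, 10.5]) sphere(r=17.5) → bbox [-22.8,-7.5,-7] .. [12.2,27.5,28]
B = cylinder(h=2.1, r=6) → bbox [-6,-6,0] .. [6,6,2.1]
lo = A.lo+B.lo = [-22.8-6, -7.5-6, -7+0] = [-28.800,-13.500,-7.000]
hi = A.hi+B.hi = [12.2+6, 27.5+6, 28+2.1] = [18.200,33.500,30.100]
diag = √(47²+47²+37.1²) = √5794.41 = 76.121

min=[-28.800,-13.500,-7.000] max=[18.200,33.500,30.100] diag=76.121


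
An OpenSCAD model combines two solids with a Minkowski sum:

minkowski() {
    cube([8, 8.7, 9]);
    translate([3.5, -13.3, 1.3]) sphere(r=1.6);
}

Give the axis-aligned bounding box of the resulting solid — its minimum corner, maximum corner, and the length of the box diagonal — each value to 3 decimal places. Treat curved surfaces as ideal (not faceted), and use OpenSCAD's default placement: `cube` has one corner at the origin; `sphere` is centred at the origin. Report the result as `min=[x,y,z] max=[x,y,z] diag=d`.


min=[1.900,-14.900,-0.300] max=[13.100,-3.000,11.900] diag=20.393

A = translate([3.5, -13.3, 1.3]) sphere(r=1.6) → bbox [1.9,-14.9,-0.3] .. [5.1,-11.7,2.9]
B = cube([8, 8.7, 9]) → bbox [0,0,0] .. [8,8.7,9]
lo = A.lo+B.lo = [1.9+0, -14.9+0, -0.3+0] = [1.900,-14.900,-0.300]
hi = A.hi+B.hi = [5.1+8, -11.7+8.7, 2.9+9] = [13.100,-3.000,11.900]
diag = √(11.2²+11.9²+12.2²) = √415.89 = 20.393


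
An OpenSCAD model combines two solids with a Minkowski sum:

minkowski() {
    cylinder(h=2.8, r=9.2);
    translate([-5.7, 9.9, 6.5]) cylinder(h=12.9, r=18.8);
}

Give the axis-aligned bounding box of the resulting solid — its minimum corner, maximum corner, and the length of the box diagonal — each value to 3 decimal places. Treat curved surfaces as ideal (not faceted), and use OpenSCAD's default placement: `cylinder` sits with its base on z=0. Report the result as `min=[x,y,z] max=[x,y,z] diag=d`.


min=[-33.700,-18.100,6.500] max=[22.300,37.900,22.200] diag=80.737

A = translate([-5.7, 9.9, 6.5]) cylinder(h=12.9, r=18.8) → bbox [-24.5,-8.9,6.5] .. [13.1,28.7,19.4]
B = cylinder(h=2.8, r=9.2) → bbox [-9.2,-9.2,0] .. [9.2,9.2,2.8]
lo = A.lo+B.lo = [-24.5-9.2, -8.9-9.2, 6.5+0] = [-33.700,-18.100,6.500]
hi = A.hi+B.hi = [13.1+9.2, 28.7+9.2, 19.4+2.8] = [22.300,37.900,22.200]
diag = √(56²+56²+15.7²) = √6518.49 = 80.737


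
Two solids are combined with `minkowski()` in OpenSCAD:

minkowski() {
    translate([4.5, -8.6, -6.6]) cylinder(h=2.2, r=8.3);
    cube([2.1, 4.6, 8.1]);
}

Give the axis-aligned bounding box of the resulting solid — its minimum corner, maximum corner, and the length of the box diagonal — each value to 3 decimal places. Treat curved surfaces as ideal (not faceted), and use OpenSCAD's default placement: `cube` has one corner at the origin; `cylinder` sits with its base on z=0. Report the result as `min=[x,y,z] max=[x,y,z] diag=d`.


A = translate([4.5, -8.6, -6.6]) cylinder(h=2.2, r=8.3) → bbox [-3.8,-16.9,-6.6] .. [12.8,-0.3,-4.4]
B = cube([2.1, 4.6, 8.1]) → bbox [0,0,0] .. [2.1,4.6,8.1]
lo = A.lo+B.lo = [-3.8+0, -16.9+0, -6.6+0] = [-3.800,-16.900,-6.600]
hi = A.hi+B.hi = [12.8+2.1, -0.3+4.6, -4.4+8.1] = [14.900,4.300,3.700]
diag = √(18.7²+21.2²+10.3²) = √905.22 = 30.087

min=[-3.800,-16.900,-6.600] max=[14.900,4.300,3.700] diag=30.087


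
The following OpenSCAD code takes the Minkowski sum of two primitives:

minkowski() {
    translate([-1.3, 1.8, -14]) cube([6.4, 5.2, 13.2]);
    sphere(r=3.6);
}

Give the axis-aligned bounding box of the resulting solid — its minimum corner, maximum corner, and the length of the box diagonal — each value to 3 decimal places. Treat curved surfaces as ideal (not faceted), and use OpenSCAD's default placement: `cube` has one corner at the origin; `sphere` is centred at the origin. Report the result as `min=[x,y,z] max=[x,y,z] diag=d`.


min=[-4.900,-1.800,-17.600] max=[8.700,10.600,2.800] diag=27.475

A = translate([-1.3, 1.8, -14]) cube([6.4, 5.2, 13.2]) → bbox [-1.3,1.8,-14] .. [5.1,7,-0.8]
B = sphere(r=3.6) → bbox [-3.6,-3.6,-3.6] .. [3.6,3.6,3.6]
lo = A.lo+B.lo = [-1.3-3.6, 1.8-3.6, -14-3.6] = [-4.900,-1.800,-17.600]
hi = A.hi+B.hi = [5.1+3.6, 7+3.6, -0.8+3.6] = [8.700,10.600,2.800]
diag = √(13.6²+12.4²+20.4²) = √754.88 = 27.475


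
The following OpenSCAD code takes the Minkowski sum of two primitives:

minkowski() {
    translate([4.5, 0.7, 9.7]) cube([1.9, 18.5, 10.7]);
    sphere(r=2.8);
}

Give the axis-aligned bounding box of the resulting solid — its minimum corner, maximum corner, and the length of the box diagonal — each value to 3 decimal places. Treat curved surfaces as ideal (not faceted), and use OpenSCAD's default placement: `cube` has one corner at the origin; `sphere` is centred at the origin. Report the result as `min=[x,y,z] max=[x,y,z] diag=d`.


min=[1.700,-2.100,6.900] max=[9.200,22.000,23.200] diag=30.046

A = translate([4.5, 0.7, 9.7]) cube([1.9, 18.5, 10.7]) → bbox [4.5,0.7,9.7] .. [6.4,19.2,20.4]
B = sphere(r=2.8) → bbox [-2.8,-2.8,-2.8] .. [2.8,2.8,2.8]
lo = A.lo+B.lo = [4.5-2.8, 0.7-2.8, 9.7-2.8] = [1.700,-2.100,6.900]
hi = A.hi+B.hi = [6.4+2.8, 19.2+2.8, 20.4+2.8] = [9.200,22.000,23.200]
diag = √(7.5²+24.1²+16.3²) = √902.75 = 30.046


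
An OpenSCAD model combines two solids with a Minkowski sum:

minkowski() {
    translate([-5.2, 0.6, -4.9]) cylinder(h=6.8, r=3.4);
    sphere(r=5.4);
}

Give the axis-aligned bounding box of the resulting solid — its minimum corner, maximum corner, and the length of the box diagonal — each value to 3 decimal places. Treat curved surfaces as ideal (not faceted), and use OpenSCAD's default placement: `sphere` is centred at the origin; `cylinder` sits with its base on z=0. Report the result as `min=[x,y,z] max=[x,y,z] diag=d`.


min=[-14.000,-8.200,-10.300] max=[3.600,9.400,7.300] diag=30.484

A = translate([-5.2, 0.6, -4.9]) cylinder(h=6.8, r=3.4) → bbox [-8.6,-2.8,-4.9] .. [-1.8,4,1.9]
B = sphere(r=5.4) → bbox [-5.4,-5.4,-5.4] .. [5.4,5.4,5.4]
lo = A.lo+B.lo = [-8.6-5.4, -2.8-5.4, -4.9-5.4] = [-14.000,-8.200,-10.300]
hi = A.hi+B.hi = [-1.8+5.4, 4+5.4, 1.9+5.4] = [3.600,9.400,7.300]
diag = √(17.6²+17.6²+17.6²) = √929.28 = 30.484


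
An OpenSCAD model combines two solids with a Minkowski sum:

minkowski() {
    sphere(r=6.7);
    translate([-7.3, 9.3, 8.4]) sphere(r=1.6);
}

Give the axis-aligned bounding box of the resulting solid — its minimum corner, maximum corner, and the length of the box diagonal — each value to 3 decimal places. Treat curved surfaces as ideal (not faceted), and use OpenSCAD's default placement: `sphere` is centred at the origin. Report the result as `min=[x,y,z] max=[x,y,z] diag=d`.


A = translate([-7.3, 9.3, 8.4]) sphere(r=1.6) → bbox [-8.9,7.7,6.8] .. [-5.7,10.9,10]
B = sphere(r=6.7) → bbox [-6.7,-6.7,-6.7] .. [6.7,6.7,6.7]
lo = A.lo+B.lo = [-8.9-6.7, 7.7-6.7, 6.8-6.7] = [-15.600,1.000,0.100]
hi = A.hi+B.hi = [-5.7+6.7, 10.9+6.7, 10+6.7] = [1.000,17.600,16.700]
diag = √(16.6²+16.6²+16.6²) = √826.68 = 28.752

min=[-15.600,1.000,0.100] max=[1.000,17.600,16.700] diag=28.752


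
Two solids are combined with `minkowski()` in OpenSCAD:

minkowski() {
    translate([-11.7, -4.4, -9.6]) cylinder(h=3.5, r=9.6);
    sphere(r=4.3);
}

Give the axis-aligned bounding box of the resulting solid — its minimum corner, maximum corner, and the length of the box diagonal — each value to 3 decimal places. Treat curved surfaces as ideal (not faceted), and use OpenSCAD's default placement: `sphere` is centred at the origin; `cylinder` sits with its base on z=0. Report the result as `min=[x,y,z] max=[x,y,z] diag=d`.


A = translate([-11.7, -4.4, -9.6]) cylinder(h=3.5, r=9.6) → bbox [-21.3,-14,-9.6] .. [-2.1,5.2,-6.1]
B = sphere(r=4.3) → bbox [-4.3,-4.3,-4.3] .. [4.3,4.3,4.3]
lo = A.lo+B.lo = [-21.3-4.3, -14-4.3, -9.6-4.3] = [-25.600,-18.300,-13.900]
hi = A.hi+B.hi = [-2.1+4.3, 5.2+4.3, -6.1+4.3] = [2.200,9.500,-1.800]
diag = √(27.8²+27.8²+12.1²) = √1692.09 = 41.135

min=[-25.600,-18.300,-13.900] max=[2.200,9.500,-1.800] diag=41.135


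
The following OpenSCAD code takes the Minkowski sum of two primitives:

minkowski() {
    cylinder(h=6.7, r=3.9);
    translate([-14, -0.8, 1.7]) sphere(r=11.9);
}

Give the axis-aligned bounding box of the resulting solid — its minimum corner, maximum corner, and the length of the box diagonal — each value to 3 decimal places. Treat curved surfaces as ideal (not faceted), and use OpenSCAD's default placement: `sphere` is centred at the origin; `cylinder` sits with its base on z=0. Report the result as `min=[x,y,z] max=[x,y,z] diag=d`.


min=[-29.800,-16.600,-10.200] max=[1.800,15.000,20.300] diag=54.105

A = translate([-14, -0.8, 1.7]) sphere(r=11.9) → bbox [-25.9,-12.7,-10.2] .. [-2.1,11.1,13.6]
B = cylinder(h=6.7, r=3.9) → bbox [-3.9,-3.9,0] .. [3.9,3.9,6.7]
lo = A.lo+B.lo = [-25.9-3.9, -12.7-3.9, -10.2+0] = [-29.800,-16.600,-10.200]
hi = A.hi+B.hi = [-2.1+3.9, 11.1+3.9, 13.6+6.7] = [1.800,15.000,20.300]
diag = √(31.6²+31.6²+30.5²) = √2927.37 = 54.105


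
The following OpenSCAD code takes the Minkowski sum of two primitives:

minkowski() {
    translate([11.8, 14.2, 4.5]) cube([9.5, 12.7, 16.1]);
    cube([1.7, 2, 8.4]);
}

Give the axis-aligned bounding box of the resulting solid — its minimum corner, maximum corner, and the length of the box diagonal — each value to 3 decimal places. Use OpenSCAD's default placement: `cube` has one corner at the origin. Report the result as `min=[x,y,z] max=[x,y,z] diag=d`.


A = translate([11.8, 14.2, 4.5]) cube([9.5, 12.7, 16.1]) → bbox [11.8,14.2,4.5] .. [21.3,26.9,20.6]
B = cube([1.7, 2, 8.4]) → bbox [0,0,0] .. [1.7,2,8.4]
lo = A.lo+B.lo = [11.8+0, 14.2+0, 4.5+0] = [11.800,14.200,4.500]
hi = A.hi+B.hi = [21.3+1.7, 26.9+2, 20.6+8.4] = [23.000,28.900,29.000]
diag = √(11.2²+14.7²+24.5²) = √941.78 = 30.688

min=[11.800,14.200,4.500] max=[23.000,28.900,29.000] diag=30.688


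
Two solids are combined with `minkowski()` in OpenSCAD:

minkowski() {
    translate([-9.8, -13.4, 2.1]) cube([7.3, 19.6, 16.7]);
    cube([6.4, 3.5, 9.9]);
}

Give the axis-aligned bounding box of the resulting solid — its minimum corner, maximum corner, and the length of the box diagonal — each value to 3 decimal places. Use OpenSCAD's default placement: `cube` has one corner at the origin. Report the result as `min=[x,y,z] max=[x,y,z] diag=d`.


min=[-9.800,-13.400,2.100] max=[3.900,9.700,28.700] diag=37.800

A = translate([-9.8, -13.4, 2.1]) cube([7.3, 19.6, 16.7]) → bbox [-9.8,-13.4,2.1] .. [-2.5,6.2,18.8]
B = cube([6.4, 3.5, 9.9]) → bbox [0,0,0] .. [6.4,3.5,9.9]
lo = A.lo+B.lo = [-9.8+0, -13.4+0, 2.1+0] = [-9.800,-13.400,2.100]
hi = A.hi+B.hi = [-2.5+6.4, 6.2+3.5, 18.8+9.9] = [3.900,9.700,28.700]
diag = √(13.7²+23.1²+26.6²) = √1428.86 = 37.800


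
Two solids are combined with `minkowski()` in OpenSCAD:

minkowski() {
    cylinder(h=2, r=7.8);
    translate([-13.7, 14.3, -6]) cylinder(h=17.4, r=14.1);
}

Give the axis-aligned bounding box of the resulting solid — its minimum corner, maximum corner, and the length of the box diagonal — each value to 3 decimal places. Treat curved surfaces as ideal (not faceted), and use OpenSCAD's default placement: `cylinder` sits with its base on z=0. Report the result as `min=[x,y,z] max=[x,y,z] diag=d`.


A = translate([-13.7, 14.3, -6]) cylinder(h=17.4, r=14.1) → bbox [-27.8,0.2,-6] .. [0.4,28.4,11.4]
B = cylinder(h=2, r=7.8) → bbox [-7.8,-7.8,0] .. [7.8,7.8,2]
lo = A.lo+B.lo = [-27.8-7.8, 0.2-7.8, -6+0] = [-35.600,-7.600,-6.000]
hi = A.hi+B.hi = [0.4+7.8, 28.4+7.8, 11.4+2] = [8.200,36.200,13.400]
diag = √(43.8²+43.8²+19.4²) = √4213.24 = 64.909

min=[-35.600,-7.600,-6.000] max=[8.200,36.200,13.400] diag=64.909


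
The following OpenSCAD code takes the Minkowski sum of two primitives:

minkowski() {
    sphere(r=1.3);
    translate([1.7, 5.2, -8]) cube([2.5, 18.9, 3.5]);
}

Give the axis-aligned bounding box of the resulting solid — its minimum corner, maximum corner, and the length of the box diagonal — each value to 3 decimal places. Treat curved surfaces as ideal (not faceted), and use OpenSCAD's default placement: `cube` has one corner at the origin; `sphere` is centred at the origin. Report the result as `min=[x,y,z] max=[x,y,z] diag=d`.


min=[0.400,3.900,-9.300] max=[5.500,25.400,-3.200] diag=22.923

A = translate([1.7, 5.2, -8]) cube([2.5, 18.9, 3.5]) → bbox [1.7,5.2,-8] .. [4.2,24.1,-4.5]
B = sphere(r=1.3) → bbox [-1.3,-1.3,-1.3] .. [1.3,1.3,1.3]
lo = A.lo+B.lo = [1.7-1.3, 5.2-1.3, -8-1.3] = [0.400,3.900,-9.300]
hi = A.hi+B.hi = [4.2+1.3, 24.1+1.3, -4.5+1.3] = [5.500,25.400,-3.200]
diag = √(5.1²+21.5²+6.1²) = √525.47 = 22.923


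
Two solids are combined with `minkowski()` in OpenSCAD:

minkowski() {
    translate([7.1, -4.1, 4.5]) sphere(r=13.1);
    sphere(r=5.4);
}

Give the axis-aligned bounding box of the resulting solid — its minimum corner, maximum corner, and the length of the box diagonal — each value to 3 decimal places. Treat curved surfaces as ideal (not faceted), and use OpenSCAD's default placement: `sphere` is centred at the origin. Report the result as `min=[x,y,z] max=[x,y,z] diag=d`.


A = translate([7.1, -4.1, 4.5]) sphere(r=13.1) → bbox [-6,-17.2,-8.6] .. [20.2,9,17.6]
B = sphere(r=5.4) → bbox [-5.4,-5.4,-5.4] .. [5.4,5.4,5.4]
lo = A.lo+B.lo = [-6-5.4, -17.2-5.4, -8.6-5.4] = [-11.400,-22.600,-14.000]
hi = A.hi+B.hi = [20.2+5.4, 9+5.4, 17.6+5.4] = [25.600,14.400,23.000]
diag = √(37²+37²+37²) = √4107 = 64.086

min=[-11.400,-22.600,-14.000] max=[25.600,14.400,23.000] diag=64.086


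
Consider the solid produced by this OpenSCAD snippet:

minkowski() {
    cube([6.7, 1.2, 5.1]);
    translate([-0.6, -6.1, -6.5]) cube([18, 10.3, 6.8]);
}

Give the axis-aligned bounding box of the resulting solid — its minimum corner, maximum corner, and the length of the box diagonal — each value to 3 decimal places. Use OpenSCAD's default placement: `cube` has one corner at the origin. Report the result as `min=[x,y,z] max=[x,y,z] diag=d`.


min=[-0.600,-6.100,-6.500] max=[24.100,5.400,5.400] diag=29.731

A = translate([-0.6, -6.1, -6.5]) cube([18, 10.3, 6.8]) → bbox [-0.6,-6.1,-6.5] .. [17.4,4.2,0.3]
B = cube([6.7, 1.2, 5.1]) → bbox [0,0,0] .. [6.7,1.2,5.1]
lo = A.lo+B.lo = [-0.6+0, -6.1+0, -6.5+0] = [-0.600,-6.100,-6.500]
hi = A.hi+B.hi = [17.4+6.7, 4.2+1.2, 0.3+5.1] = [24.100,5.400,5.400]
diag = √(24.7²+11.5²+11.9²) = √883.95 = 29.731


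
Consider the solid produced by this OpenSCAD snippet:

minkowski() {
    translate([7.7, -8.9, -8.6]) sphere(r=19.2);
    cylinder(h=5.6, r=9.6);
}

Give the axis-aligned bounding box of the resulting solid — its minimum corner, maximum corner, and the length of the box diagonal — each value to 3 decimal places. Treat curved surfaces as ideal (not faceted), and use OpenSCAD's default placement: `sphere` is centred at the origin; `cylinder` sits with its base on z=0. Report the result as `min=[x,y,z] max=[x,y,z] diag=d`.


A = translate([7.7, -8.9, -8.6]) sphere(r=19.2) → bbox [-11.5,-28.1,-27.8] .. [26.9,10.3,10.6]
B = cylinder(h=5.6, r=9.6) → bbox [-9.6,-9.6,0] .. [9.6,9.6,5.6]
lo = A.lo+B.lo = [-11.5-9.6, -28.1-9.6, -27.8+0] = [-21.100,-37.700,-27.800]
hi = A.hi+B.hi = [26.9+9.6, 10.3+9.6, 10.6+5.6] = [36.500,19.900,16.200]
diag = √(57.6²+57.6²+44²) = √8571.52 = 92.583

min=[-21.100,-37.700,-27.800] max=[36.500,19.900,16.200] diag=92.583


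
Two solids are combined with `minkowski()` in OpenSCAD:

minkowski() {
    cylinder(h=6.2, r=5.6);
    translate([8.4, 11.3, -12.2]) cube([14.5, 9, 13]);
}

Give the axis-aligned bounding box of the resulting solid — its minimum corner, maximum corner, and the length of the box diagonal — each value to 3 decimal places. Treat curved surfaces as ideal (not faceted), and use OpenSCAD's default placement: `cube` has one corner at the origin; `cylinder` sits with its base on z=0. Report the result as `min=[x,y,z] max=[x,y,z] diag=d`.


min=[2.800,5.700,-12.200] max=[28.500,25.900,7.000] diag=37.910

A = translate([8.4, 11.3, -12.2]) cube([14.5, 9, 13]) → bbox [8.4,11.3,-12.2] .. [22.9,20.3,0.8]
B = cylinder(h=6.2, r=5.6) → bbox [-5.6,-5.6,0] .. [5.6,5.6,6.2]
lo = A.lo+B.lo = [8.4-5.6, 11.3-5.6, -12.2+0] = [2.800,5.700,-12.200]
hi = A.hi+B.hi = [22.9+5.6, 20.3+5.6, 0.8+6.2] = [28.500,25.900,7.000]
diag = √(25.7²+20.2²+19.2²) = √1437.17 = 37.910


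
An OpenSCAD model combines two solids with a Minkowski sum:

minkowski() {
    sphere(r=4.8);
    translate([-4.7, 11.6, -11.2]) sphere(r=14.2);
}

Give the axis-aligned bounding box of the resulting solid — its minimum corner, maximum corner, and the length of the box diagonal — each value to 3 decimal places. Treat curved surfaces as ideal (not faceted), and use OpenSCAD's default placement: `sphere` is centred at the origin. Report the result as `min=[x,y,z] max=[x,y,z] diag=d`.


A = translate([-4.7, 11.6, -11.2]) sphere(r=14.2) → bbox [-18.9,-2.6,-25.4] .. [9.5,25.8,3]
B = sphere(r=4.8) → bbox [-4.8,-4.8,-4.8] .. [4.8,4.8,4.8]
lo = A.lo+B.lo = [-18.9-4.8, -2.6-4.8, -25.4-4.8] = [-23.700,-7.400,-30.200]
hi = A.hi+B.hi = [9.5+4.8, 25.8+4.8, 3+4.8] = [14.300,30.600,7.800]
diag = √(38²+38²+38²) = √4332 = 65.818

min=[-23.700,-7.400,-30.200] max=[14.300,30.600,7.800] diag=65.818


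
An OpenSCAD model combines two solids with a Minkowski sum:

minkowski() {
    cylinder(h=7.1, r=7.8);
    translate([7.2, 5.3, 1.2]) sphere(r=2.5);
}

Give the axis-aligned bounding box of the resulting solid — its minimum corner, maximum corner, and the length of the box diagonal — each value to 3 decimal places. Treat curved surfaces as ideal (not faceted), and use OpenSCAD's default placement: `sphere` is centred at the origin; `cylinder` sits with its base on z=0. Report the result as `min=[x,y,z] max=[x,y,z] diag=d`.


A = translate([7.2, 5.3, 1.2]) sphere(r=2.5) → bbox [4.7,2.8,-1.3] .. [9.7,7.8,3.7]
B = cylinder(h=7.1, r=7.8) → bbox [-7.8,-7.8,0] .. [7.8,7.8,7.1]
lo = A.lo+B.lo = [4.7-7.8, 2.8-7.8, -1.3+0] = [-3.100,-5.000,-1.300]
hi = A.hi+B.hi = [9.7+7.8, 7.8+7.8, 3.7+7.1] = [17.500,15.600,10.800]
diag = √(20.6²+20.6²+12.1²) = √995.13 = 31.546

min=[-3.100,-5.000,-1.300] max=[17.500,15.600,10.800] diag=31.546


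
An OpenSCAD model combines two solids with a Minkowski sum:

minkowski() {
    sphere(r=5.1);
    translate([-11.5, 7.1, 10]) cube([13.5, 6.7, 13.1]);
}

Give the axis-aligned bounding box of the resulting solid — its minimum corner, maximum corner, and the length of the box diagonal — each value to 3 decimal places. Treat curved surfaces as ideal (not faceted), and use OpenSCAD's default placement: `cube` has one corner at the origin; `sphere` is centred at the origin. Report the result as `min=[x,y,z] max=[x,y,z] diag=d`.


A = translate([-11.5, 7.1, 10]) cube([13.5, 6.7, 13.1]) → bbox [-11.5,7.1,10] .. [2,13.8,23.1]
B = sphere(r=5.1) → bbox [-5.1,-5.1,-5.1] .. [5.1,5.1,5.1]
lo = A.lo+B.lo = [-11.5-5.1, 7.1-5.1, 10-5.1] = [-16.600,2.000,4.900]
hi = A.hi+B.hi = [2+5.1, 13.8+5.1, 23.1+5.1] = [7.100,18.900,28.200]
diag = √(23.7²+16.9²+23.3²) = √1390.19 = 37.285

min=[-16.600,2.000,4.900] max=[7.100,18.900,28.200] diag=37.285


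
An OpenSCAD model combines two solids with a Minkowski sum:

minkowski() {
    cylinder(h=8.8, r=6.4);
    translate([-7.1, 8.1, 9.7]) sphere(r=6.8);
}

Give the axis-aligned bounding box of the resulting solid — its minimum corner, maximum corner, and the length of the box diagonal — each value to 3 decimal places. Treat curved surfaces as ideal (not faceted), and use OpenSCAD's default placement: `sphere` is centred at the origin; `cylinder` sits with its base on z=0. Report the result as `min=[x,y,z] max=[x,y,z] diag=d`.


A = translate([-7.1, 8.1, 9.7]) sphere(r=6.8) → bbox [-13.9,1.3,2.9] .. [-0.3,14.9,16.5]
B = cylinder(h=8.8, r=6.4) → bbox [-6.4,-6.4,0] .. [6.4,6.4,8.8]
lo = A.lo+B.lo = [-13.9-6.4, 1.3-6.4, 2.9+0] = [-20.300,-5.100,2.900]
hi = A.hi+B.hi = [-0.3+6.4, 14.9+6.4, 16.5+8.8] = [6.100,21.300,25.300]
diag = √(26.4²+26.4²+22.4²) = √1895.68 = 43.539

min=[-20.300,-5.100,2.900] max=[6.100,21.300,25.300] diag=43.539


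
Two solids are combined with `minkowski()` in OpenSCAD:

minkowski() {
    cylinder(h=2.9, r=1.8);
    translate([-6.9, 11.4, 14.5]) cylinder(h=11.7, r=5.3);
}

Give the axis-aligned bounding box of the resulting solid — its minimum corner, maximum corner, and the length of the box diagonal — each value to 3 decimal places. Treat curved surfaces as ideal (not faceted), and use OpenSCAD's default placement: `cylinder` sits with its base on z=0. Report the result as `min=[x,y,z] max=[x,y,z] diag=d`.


A = translate([-6.9, 11.4, 14.5]) cylinder(h=11.7, r=5.3) → bbox [-12.2,6.1,14.5] .. [-1.6,16.7,26.2]
B = cylinder(h=2.9, r=1.8) → bbox [-1.8,-1.8,0] .. [1.8,1.8,2.9]
lo = A.lo+B.lo = [-12.2-1.8, 6.1-1.8, 14.5+0] = [-14.000,4.300,14.500]
hi = A.hi+B.hi = [-1.6+1.8, 16.7+1.8, 26.2+2.9] = [0.200,18.500,29.100]
diag = √(14.2²+14.2²+14.6²) = √616.44 = 24.828

min=[-14.000,4.300,14.500] max=[0.200,18.500,29.100] diag=24.828
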